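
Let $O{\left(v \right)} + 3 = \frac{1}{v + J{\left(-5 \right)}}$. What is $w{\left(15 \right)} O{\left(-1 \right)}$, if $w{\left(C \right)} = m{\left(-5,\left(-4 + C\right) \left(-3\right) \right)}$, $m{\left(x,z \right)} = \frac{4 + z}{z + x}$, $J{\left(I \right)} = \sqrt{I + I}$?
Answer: $- \frac{493}{209} - \frac{29 i \sqrt{10}}{418} \approx -2.3589 - 0.21939 i$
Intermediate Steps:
$J{\left(I \right)} = \sqrt{2} \sqrt{I}$ ($J{\left(I \right)} = \sqrt{2 I} = \sqrt{2} \sqrt{I}$)
$m{\left(x,z \right)} = \frac{4 + z}{x + z}$
$w{\left(C \right)} = \frac{16 - 3 C}{7 - 3 C}$ ($w{\left(C \right)} = \frac{4 + \left(-4 + C\right) \left(-3\right)}{-5 + \left(-4 + C\right) \left(-3\right)} = \frac{4 - \left(-12 + 3 C\right)}{-5 - \left(-12 + 3 C\right)} = \frac{16 - 3 C}{7 - 3 C}$)
$O{\left(v \right)} = -3 + \frac{1}{v + i \sqrt{10}}$ ($O{\left(v \right)} = -3 + \frac{1}{v + \sqrt{2} \sqrt{-5}} = -3 + \frac{1}{v + \sqrt{2} i \sqrt{5}} = -3 + \frac{1}{v + i \sqrt{10}}$)
$w{\left(15 \right)} O{\left(-1 \right)} = \frac{-16 + 3 \cdot 15}{-7 + 3 \cdot 15} \frac{1 - -3 - 3 i \sqrt{10}}{-1 + i \sqrt{10}} = \frac{-16 + 45}{-7 + 45} \frac{1 + 3 - 3 i \sqrt{10}}{-1 + i \sqrt{10}} = \frac{1}{38} \cdot 29 \frac{4 - 3 i \sqrt{10}}{-1 + i \sqrt{10}} = \frac{29 \frac{4 - 3 i \sqrt{10}}{-1 + i \sqrt{10}}}{38} = \frac{29 \left(4 - 3 i \sqrt{10}\right)}{38 \left(-1 + i \sqrt{10}\right)}$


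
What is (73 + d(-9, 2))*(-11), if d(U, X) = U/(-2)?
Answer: -1705/2 ≈ -852.50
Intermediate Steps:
d(U, X) = -U/2 (d(U, X) = U*(-½) = -U/2)
(73 + d(-9, 2))*(-11) = (73 - ½*(-9))*(-11) = (73 + 9/2)*(-11) = (155/2)*(-11) = -1705/2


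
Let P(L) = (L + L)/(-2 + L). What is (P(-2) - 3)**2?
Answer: 4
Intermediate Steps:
P(L) = 2*L/(-2 + L) (P(L) = (2*L)/(-2 + L) = 2*L/(-2 + L))
(P(-2) - 3)**2 = (2*(-2)/(-2 - 2) - 3)**2 = (2*(-2)/(-4) - 3)**2 = (2*(-2)*(-1/4) - 3)**2 = (1 - 3)**2 = (-2)**2 = 4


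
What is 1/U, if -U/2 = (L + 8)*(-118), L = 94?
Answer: 1/24072 ≈ 4.1542e-5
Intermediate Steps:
U = 24072 (U = -2*(94 + 8)*(-118) = -204*(-118) = -2*(-12036) = 24072)
1/U = 1/24072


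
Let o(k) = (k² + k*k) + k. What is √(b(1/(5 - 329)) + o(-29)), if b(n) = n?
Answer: √535571/18 ≈ 40.657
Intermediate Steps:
o(k) = k + 2*k² (o(k) = (k² + k²) + k = 2*k² + k = k + 2*k²)
√(b(1/(5 - 329)) + o(-29)) = √(1/(5 - 329) - 29*(1 + 2*(-29))) = √(1/(-324) - 29*(1 - 58)) = √(-1/324 - 29*(-57)) = √(-1/324 + 1653) = √(535571/324) = √535571/18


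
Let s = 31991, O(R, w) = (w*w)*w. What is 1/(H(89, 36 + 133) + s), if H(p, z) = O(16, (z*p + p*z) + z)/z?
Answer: 1/163807049170 ≈ 6.1047e-12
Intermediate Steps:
O(R, w) = w**3 (O(R, w) = w**2*w = w**3)
H(p, z) = (z + 2*p*z)**3/z (H(p, z) = ((z*p + p*z) + z)**3/z = ((p*z + p*z) + z)**3/z = (2*p*z + z)**3/z = (z + 2*p*z)**3/z)
1/(H(89, 36 + 133) + s) = 1/((36 + 133)**2*(1 + 2*89)**3 + 31991) = 1/(169**2*(1 + 178)**3 + 31991) = 1/(28561*179**3 + 31991) = 1/(28561*5735339 + 31991) = 1/(163807017179 + 31991) = 1/163807049170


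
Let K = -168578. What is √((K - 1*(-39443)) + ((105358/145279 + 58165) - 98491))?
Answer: I*√3576626499218819/145279 ≈ 411.66*I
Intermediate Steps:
√((K - 1*(-39443)) + ((105358/145279 + 58165) - 98491)) = √((-168578 - 1*(-39443)) + ((105358/145279 + 58165) - 98491)) = √((-168578 + 39443) + ((105358*(1/145279) + 58165) - 98491)) = √(-129135 + ((105358/145279 + 58165) - 98491)) = √(-129135 + (8450258393/145279 - 98491)) = √(-129135 - 5858415596/145279) = √(-24619019261/145279) = I*√3576626499218819/145279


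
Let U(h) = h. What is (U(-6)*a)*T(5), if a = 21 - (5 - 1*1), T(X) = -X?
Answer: 510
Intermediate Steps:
a = 17 (a = 21 - (5 - 1) = 21 - 1*4 = 21 - 4 = 17)
(U(-6)*a)*T(5) = (-6*17)*(-1*5) = -102*(-5) = 510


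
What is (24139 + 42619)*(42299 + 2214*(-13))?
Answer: 902367886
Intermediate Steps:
(24139 + 42619)*(42299 + 2214*(-13)) = 66758*(42299 - 28782) = 66758*13517 = 902367886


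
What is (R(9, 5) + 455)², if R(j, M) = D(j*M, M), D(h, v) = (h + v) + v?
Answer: 260100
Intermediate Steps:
D(h, v) = h + 2*v
R(j, M) = 2*M + M*j (R(j, M) = j*M + 2*M = M*j + 2*M = 2*M + M*j)
(R(9, 5) + 455)² = (5*(2 + 9) + 455)² = (5*11 + 455)² = (55 + 455)² = 510² = 260100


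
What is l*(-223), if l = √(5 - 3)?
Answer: -223*√2 ≈ -315.37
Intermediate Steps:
l = √2 ≈ 1.4142
l*(-223) = √2*(-223) = -223*√2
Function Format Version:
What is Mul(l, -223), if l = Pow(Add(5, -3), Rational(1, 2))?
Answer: Mul(-223, Pow(2, Rational(1, 2))) ≈ -315.37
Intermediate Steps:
l = Pow(2, Rational(1, 2)) ≈ 1.4142
Mul(l, -223) = Mul(Pow(2, Rational(1, 2)), -223) = Mul(-223, Pow(2, Rational(1, 2)))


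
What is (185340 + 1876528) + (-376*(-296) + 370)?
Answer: 2173534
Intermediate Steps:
(185340 + 1876528) + (-376*(-296) + 370) = 2061868 + (111296 + 370) = 2061868 + 111666 = 2173534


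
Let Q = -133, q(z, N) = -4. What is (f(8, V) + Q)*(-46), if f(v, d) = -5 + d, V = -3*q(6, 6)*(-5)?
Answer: 9108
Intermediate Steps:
V = -60 (V = -3*(-4)*(-5) = 12*(-5) = -60)
(f(8, V) + Q)*(-46) = ((-5 - 60) - 133)*(-46) = (-65 - 133)*(-46) = -198*(-46) = 9108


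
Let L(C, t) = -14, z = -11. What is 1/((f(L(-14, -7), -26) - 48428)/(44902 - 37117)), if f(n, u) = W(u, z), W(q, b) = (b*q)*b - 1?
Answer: -1557/10315 ≈ -0.15095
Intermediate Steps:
W(q, b) = -1 + q*b² (W(q, b) = q*b² - 1 = -1 + q*b²)
f(n, u) = -1 + 121*u (f(n, u) = -1 + u*(-11)² = -1 + u*121 = -1 + 121*u)
1/((f(L(-14, -7), -26) - 48428)/(44902 - 37117)) = 1/(((-1 + 121*(-26)) - 48428)/(44902 - 37117)) = 1/(((-1 - 3146) - 48428)/7785) = 1/((-3147 - 48428)*(1/7785)) = 1/(-51575*1/7785) = 1/(-10315/1557) = -1557/10315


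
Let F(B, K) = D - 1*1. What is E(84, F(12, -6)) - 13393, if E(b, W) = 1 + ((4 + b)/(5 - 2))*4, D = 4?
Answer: -39824/3 ≈ -13275.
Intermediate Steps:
F(B, K) = 3 (F(B, K) = 4 - 1*1 = 4 - 1 = 3)
E(b, W) = 19/3 + 4*b/3 (E(b, W) = 1 + ((4 + b)/3)*4 = 1 + ((4 + b)*(1/3))*4 = 1 + (4/3 + b/3)*4 = 1 + (16/3 + 4*b/3) = 19/3 + 4*b/3)
E(84, F(12, -6)) - 13393 = (19/3 + (4/3)*84) - 13393 = (19/3 + 112) - 13393 = 355/3 - 13393 = -39824/3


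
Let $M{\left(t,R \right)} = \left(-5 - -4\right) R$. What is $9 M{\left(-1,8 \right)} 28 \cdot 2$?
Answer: $-4032$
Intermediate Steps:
$M{\left(t,R \right)} = - R$ ($M{\left(t,R \right)} = \left(-5 + 4\right) R = - R$)
$9 M{\left(-1,8 \right)} 28 \cdot 2 = 9 \left(-1\right) 8 \cdot 28 \cdot 2 = 9 \left(-8\right) 28 \cdot 2 = 9 \left(\left(-224\right) 2\right) = 9 \left(-448\right) = -4032$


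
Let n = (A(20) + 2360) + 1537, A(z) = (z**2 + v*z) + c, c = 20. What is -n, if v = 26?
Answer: -4837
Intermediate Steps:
A(z) = 20 + z**2 + 26*z (A(z) = (z**2 + 26*z) + 20 = 20 + z**2 + 26*z)
n = 4837 (n = ((20 + 20**2 + 26*20) + 2360) + 1537 = ((20 + 400 + 520) + 2360) + 1537 = (940 + 2360) + 1537 = 3300 + 1537 = 4837)
-n = -1*4837 = -4837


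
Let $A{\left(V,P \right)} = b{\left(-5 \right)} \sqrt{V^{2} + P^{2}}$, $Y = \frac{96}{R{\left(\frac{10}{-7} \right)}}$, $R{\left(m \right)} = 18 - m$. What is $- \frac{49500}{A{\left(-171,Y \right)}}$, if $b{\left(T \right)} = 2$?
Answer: $- \frac{28050 \sqrt{939745}}{187949} \approx -144.68$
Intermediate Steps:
$Y = \frac{84}{17}$ ($Y = \frac{96}{18 - \frac{10}{-7}} = \frac{96}{18 - 10 \left(- \frac{1}{7}\right)} = \frac{96}{18 - - \frac{10}{7}} = \frac{96}{18 + \frac{10}{7}} = \frac{96}{\frac{136}{7}} = 96 \cdot \frac{7}{136} = \frac{84}{17} \approx 4.9412$)
$A{\left(V,P \right)} = 2 \sqrt{P^{2} + V^{2}}$ ($A{\left(V,P \right)} = 2 \sqrt{V^{2} + P^{2}} = 2 \sqrt{P^{2} + V^{2}}$)
$- \frac{49500}{A{\left(-171,Y \right)}} = - \frac{49500}{2 \sqrt{\left(\frac{84}{17}\right)^{2} + \left(-171\right)^{2}}} = - \frac{49500}{2 \sqrt{\frac{7056}{289} + 29241}} = - \frac{49500}{2 \sqrt{\frac{8457705}{289}}} = - \frac{49500}{2 \frac{3 \sqrt{939745}}{17}} = - \frac{49500}{\frac{6}{17} \sqrt{939745}} = - 49500 \frac{17 \sqrt{939745}}{5638470} = - \frac{28050 \sqrt{939745}}{187949}$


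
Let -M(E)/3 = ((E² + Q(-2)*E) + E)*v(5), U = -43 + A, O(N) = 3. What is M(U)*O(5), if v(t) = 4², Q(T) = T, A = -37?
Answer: -933120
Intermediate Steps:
v(t) = 16
U = -80 (U = -43 - 37 = -80)
M(E) = -48*E² + 48*E (M(E) = -3*((E² - 2*E) + E)*16 = -3*(E² - E)*16 = -3*(-16*E + 16*E²) = -48*E² + 48*E)
M(U)*O(5) = (48*(-80)*(1 - 1*(-80)))*3 = (48*(-80)*(1 + 80))*3 = (48*(-80)*81)*3 = -311040*3 = -933120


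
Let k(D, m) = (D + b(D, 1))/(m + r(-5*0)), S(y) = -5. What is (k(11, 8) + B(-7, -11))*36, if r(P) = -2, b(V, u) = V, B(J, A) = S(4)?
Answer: -48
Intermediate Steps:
B(J, A) = -5
k(D, m) = 2*D/(-2 + m) (k(D, m) = (D + D)/(m - 2) = (2*D)/(-2 + m) = 2*D/(-2 + m))
(k(11, 8) + B(-7, -11))*36 = (2*11/(-2 + 8) - 5)*36 = (2*11/6 - 5)*36 = (2*11*(1/6) - 5)*36 = (11/3 - 5)*36 = -4/3*36 = -48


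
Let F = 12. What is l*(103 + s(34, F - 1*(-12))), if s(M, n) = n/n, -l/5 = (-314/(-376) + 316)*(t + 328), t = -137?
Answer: -1478998950/47 ≈ -3.1468e+7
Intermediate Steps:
l = -56884575/188 (l = -5*(-314/(-376) + 316)*(-137 + 328) = -5*(-314*(-1/376) + 316)*191 = -5*(157/188 + 316)*191 = -297825*191/188 = -5*11376915/188 = -56884575/188 ≈ -3.0258e+5)
s(M, n) = 1
l*(103 + s(34, F - 1*(-12))) = -56884575*(103 + 1)/188 = -56884575/188*104 = -1478998950/47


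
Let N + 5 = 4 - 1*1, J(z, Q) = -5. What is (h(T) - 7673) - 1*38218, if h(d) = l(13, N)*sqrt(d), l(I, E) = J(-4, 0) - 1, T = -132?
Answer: -45891 - 12*I*sqrt(33) ≈ -45891.0 - 68.935*I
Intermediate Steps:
N = -2 (N = -5 + (4 - 1*1) = -5 + (4 - 1) = -5 + 3 = -2)
l(I, E) = -6 (l(I, E) = -5 - 1 = -6)
h(d) = -6*sqrt(d)
(h(T) - 7673) - 1*38218 = (-12*I*sqrt(33) - 7673) - 1*38218 = (-12*I*sqrt(33) - 7673) - 38218 = (-7673 - 12*I*sqrt(33)) - 38218 = -45891 - 12*I*sqrt(33)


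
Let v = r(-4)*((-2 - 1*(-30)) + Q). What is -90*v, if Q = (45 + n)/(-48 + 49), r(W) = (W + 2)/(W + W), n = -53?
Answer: -450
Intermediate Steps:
r(W) = (2 + W)/(2*W) (r(W) = (2 + W)/((2*W)) = (2 + W)*(1/(2*W)) = (2 + W)/(2*W))
Q = -8 (Q = (45 - 53)/(-48 + 49) = -8/1 = -8*1 = -8)
v = 5 (v = ((½)*(2 - 4)/(-4))*((-2 - 1*(-30)) - 8) = ((½)*(-¼)*(-2))*((-2 + 30) - 8) = (28 - 8)/4 = (¼)*20 = 5)
-90*v = -90*5 = -450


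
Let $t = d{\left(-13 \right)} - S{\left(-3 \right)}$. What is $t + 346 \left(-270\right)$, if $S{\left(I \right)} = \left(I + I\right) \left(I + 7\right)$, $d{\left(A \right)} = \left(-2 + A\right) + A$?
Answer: $-93424$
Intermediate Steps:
$d{\left(A \right)} = -2 + 2 A$
$S{\left(I \right)} = 2 I \left(7 + I\right)$
$t = -4$ ($t = \left(-2 + 2 \left(-13\right)\right) - 2 \left(-3\right) \left(7 - 3\right) = \left(-2 - 26\right) - 2 \left(-3\right) 4 = -28 - -24 = -28 + 24 = -4$)
$t + 346 \left(-270\right) = -4 + 346 \left(-270\right) = -4 - 93420 = -93424$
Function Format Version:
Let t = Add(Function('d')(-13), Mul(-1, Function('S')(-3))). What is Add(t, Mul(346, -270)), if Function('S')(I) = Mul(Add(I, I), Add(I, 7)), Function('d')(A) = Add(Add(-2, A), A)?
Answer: -93424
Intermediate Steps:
Function('d')(A) = Add(-2, Mul(2, A))
Function('S')(I) = Mul(2, I, Add(7, I)) (Function('S')(I) = Mul(Mul(2, I), Add(7, I)) = Mul(2, I, Add(7, I)))
t = -4 (t = Add(Add(-2, Mul(2, -13)), Mul(-1, Mul(2, -3, Add(7, -3)))) = Add(Add(-2, -26), Mul(-1, Mul(2, -3, 4))) = Add(-28, Mul(-1, -24)) = Add(-28, 24) = -4)
Add(t, Mul(346, -270)) = Add(-4, Mul(346, -270)) = Add(-4, -93420) = -93424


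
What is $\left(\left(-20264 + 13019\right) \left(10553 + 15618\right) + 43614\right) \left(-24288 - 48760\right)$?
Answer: $13847364646488$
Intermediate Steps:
$\left(\left(-20264 + 13019\right) \left(10553 + 15618\right) + 43614\right) \left(-24288 - 48760\right) = \left(\left(-7245\right) 26171 + 43614\right) \left(-73048\right) = \left(-189608895 + 43614\right) \left(-73048\right) = \left(-189565281\right) \left(-73048\right) = 13847364646488$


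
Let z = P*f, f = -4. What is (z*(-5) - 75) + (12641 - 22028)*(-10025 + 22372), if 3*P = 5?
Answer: -347703992/3 ≈ -1.1590e+8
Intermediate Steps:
P = 5/3 (P = (⅓)*5 = 5/3 ≈ 1.6667)
z = -20/3 (z = (5/3)*(-4) = -20/3 ≈ -6.6667)
(z*(-5) - 75) + (12641 - 22028)*(-10025 + 22372) = (-20/3*(-5) - 75) + (12641 - 22028)*(-10025 + 22372) = (100/3 - 75) - 9387*12347 = -125/3 - 115901289 = -347703992/3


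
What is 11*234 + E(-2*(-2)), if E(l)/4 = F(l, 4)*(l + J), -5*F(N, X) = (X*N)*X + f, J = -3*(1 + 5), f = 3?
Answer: 16622/5 ≈ 3324.4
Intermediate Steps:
J = -18 (J = -3*6 = -18)
F(N, X) = -⅗ - N*X²/5 (F(N, X) = -((X*N)*X + 3)/5 = -((N*X)*X + 3)/5 = -(N*X² + 3)/5 = -(3 + N*X²)/5 = -⅗ - N*X²/5)
E(l) = 4*(-18 + l)*(-⅗ - 16*l/5) (E(l) = 4*((-⅗ - ⅕*l*4²)*(l - 18)) = 4*((-⅗ - ⅕*l*16)*(-18 + l)) = 4*((-⅗ - 16*l/5)*(-18 + l)) = 4*((-18 + l)*(-⅗ - 16*l/5)) = 4*(-18 + l)*(-⅗ - 16*l/5))
11*234 + E(-2*(-2)) = 11*234 + (216/5 + 228*(-2*(-2)) - 64*(-2*(-2))²/5) = 2574 + (216/5 + 228*4 - 64/5*4²) = 2574 + (216/5 + 912 - 64/5*16) = 2574 + (216/5 + 912 - 1024/5) = 2574 + 3752/5 = 16622/5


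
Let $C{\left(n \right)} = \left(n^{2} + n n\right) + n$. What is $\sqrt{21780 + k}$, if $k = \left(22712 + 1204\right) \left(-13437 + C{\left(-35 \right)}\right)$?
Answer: $6 i \sqrt{7321677} \approx 16235.0 i$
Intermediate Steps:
$C{\left(n \right)} = n + 2 n^{2}$ ($C{\left(n \right)} = \left(n^{2} + n^{2}\right) + n = 2 n^{2} + n = n + 2 n^{2}$)
$k = -263602152$ ($k = \left(22712 + 1204\right) \left(-13437 - 35 \left(1 + 2 \left(-35\right)\right)\right) = 23916 \left(-13437 - 35 \left(1 - 70\right)\right) = 23916 \left(-13437 - -2415\right) = 23916 \left(-13437 + 2415\right) = 23916 \left(-11022\right) = -263602152$)
$\sqrt{21780 + k} = \sqrt{21780 - 263602152} = \sqrt{-263580372} = 6 i \sqrt{7321677}$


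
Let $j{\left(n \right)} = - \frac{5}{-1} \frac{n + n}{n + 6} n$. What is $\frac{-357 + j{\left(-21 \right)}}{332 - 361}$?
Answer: $\frac{651}{29} \approx 22.448$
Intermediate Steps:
$j{\left(n \right)} = \frac{10 n^{2}}{6 + n}$ ($j{\left(n \right)} = \left(-5\right) \left(-1\right) \frac{2 n}{6 + n} n = 5 \frac{2 n}{6 + n} n = \frac{10 n}{6 + n} n = \frac{10 n^{2}}{6 + n}$)
$\frac{-357 + j{\left(-21 \right)}}{332 - 361} = \frac{-357 + \frac{10 \left(-21\right)^{2}}{6 - 21}}{332 - 361} = \frac{-357 + 10 \cdot 441 \frac{1}{-15}}{-29} = \left(-357 + 10 \cdot 441 \left(- \frac{1}{15}\right)\right) \left(- \frac{1}{29}\right) = \left(-357 - 294\right) \left(- \frac{1}{29}\right) = \left(-651\right) \left(- \frac{1}{29}\right) = \frac{651}{29}$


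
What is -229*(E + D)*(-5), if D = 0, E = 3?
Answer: 3435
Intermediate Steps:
-229*(E + D)*(-5) = -229*(3 + 0)*(-5) = -687*(-5) = -229*(-15) = 3435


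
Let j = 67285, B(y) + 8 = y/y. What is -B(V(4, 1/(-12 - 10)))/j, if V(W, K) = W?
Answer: 7/67285 ≈ 0.00010404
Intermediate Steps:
B(y) = -7 (B(y) = -8 + y/y = -8 + 1 = -7)
-B(V(4, 1/(-12 - 10)))/j = -(-7)/67285 = -1*(-7/67285) = 7/67285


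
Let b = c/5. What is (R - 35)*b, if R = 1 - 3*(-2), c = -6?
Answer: 168/5 ≈ 33.600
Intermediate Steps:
R = 7 (R = 1 + 6 = 7)
b = -6/5 ≈ -1.2000
(R - 35)*b = (7 - 35)*(-6/5) = -28*(-6/5) = 168/5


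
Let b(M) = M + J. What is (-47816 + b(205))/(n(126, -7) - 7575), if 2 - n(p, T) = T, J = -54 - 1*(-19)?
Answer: 7941/1261 ≈ 6.2974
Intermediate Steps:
J = -35 (J = -54 + 19 = -35)
n(p, T) = 2 - T
b(M) = -35 + M (b(M) = M - 35 = -35 + M)
(-47816 + b(205))/(n(126, -7) - 7575) = (-47816 + (-35 + 205))/((2 - 1*(-7)) - 7575) = (-47816 + 170)/((2 + 7) - 7575) = -47646/(9 - 7575) = -47646/(-7566) = -47646*(-1/7566) = 7941/1261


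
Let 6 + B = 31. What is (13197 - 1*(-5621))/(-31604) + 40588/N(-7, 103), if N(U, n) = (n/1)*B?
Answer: 617143401/40690150 ≈ 15.167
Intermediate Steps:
B = 25 (B = -6 + 31 = 25)
N(U, n) = 25*n (N(U, n) = (n/1)*25 = (n*1)*25 = n*25 = 25*n)
(13197 - 1*(-5621))/(-31604) + 40588/N(-7, 103) = (13197 - 1*(-5621))/(-31604) + 40588/((25*103)) = (13197 + 5621)*(-1/31604) + 40588/2575 = 18818*(-1/31604) + 40588*(1/2575) = -9409/15802 + 40588/2575 = 617143401/40690150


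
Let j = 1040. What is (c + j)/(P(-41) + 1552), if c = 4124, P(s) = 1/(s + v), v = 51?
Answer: 51640/15521 ≈ 3.3271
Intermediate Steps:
P(s) = 1/(51 + s) (P(s) = 1/(s + 51) = 1/(51 + s))
(c + j)/(P(-41) + 1552) = (4124 + 1040)/(1/(51 - 41) + 1552) = 5164/(1/10 + 1552) = 5164/(15521/10) = 5164*(10/15521) = 51640/15521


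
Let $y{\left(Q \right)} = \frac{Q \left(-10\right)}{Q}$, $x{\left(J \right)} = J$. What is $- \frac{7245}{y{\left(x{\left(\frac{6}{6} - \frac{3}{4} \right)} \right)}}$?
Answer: $\frac{1449}{2} \approx 724.5$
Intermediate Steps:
$y{\left(Q \right)} = -10$ ($y{\left(Q \right)} = \frac{\left(-10\right) Q}{Q} = -10$)
$- \frac{7245}{y{\left(x{\left(\frac{6}{6} - \frac{3}{4} \right)} \right)}} = - \frac{7245}{-10} = \left(-7245\right) \left(- \frac{1}{10}\right) = \frac{1449}{2}$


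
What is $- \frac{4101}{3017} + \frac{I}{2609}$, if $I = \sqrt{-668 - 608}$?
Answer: $- \frac{4101}{3017} + \frac{2 i \sqrt{319}}{2609} \approx -1.3593 + 0.013691 i$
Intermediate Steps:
$I = 2 i \sqrt{319}$ ($I = \sqrt{-1276} = 2 i \sqrt{319} \approx 35.721 i$)
$- \frac{4101}{3017} + \frac{I}{2609} = - \frac{4101}{3017} + \frac{2 i \sqrt{319}}{2609}$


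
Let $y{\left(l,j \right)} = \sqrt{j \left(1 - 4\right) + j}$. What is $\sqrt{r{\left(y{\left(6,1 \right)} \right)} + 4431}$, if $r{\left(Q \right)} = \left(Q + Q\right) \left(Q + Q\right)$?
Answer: $\sqrt{4423} \approx 66.506$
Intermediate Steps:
$y{\left(l,j \right)} = \sqrt{2} \sqrt{- j}$ ($y{\left(l,j \right)} = \sqrt{j \left(-3\right) + j} = \sqrt{- 3 j + j} = \sqrt{- 2 j} = \sqrt{2} \sqrt{- j}$)
$r{\left(Q \right)} = 4 Q^{2}$ ($r{\left(Q \right)} = 2 Q 2 Q = 4 Q^{2}$)
$\sqrt{r{\left(y{\left(6,1 \right)} \right)} + 4431} = \sqrt{4 \left(\sqrt{2} \sqrt{\left(-1\right) 1}\right)^{2} + 4431} = \sqrt{4 \left(\sqrt{2} \sqrt{-1}\right)^{2} + 4431} = \sqrt{4 \left(\sqrt{2} i\right)^{2} + 4431} = \sqrt{4 \left(i \sqrt{2}\right)^{2} + 4431} = \sqrt{4 \left(-2\right) + 4431} = \sqrt{-8 + 4431} = \sqrt{4423}$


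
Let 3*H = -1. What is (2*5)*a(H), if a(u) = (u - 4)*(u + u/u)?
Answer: -260/9 ≈ -28.889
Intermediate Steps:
H = -1/3 (H = (1/3)*(-1) = -1/3 ≈ -0.33333)
a(u) = (1 + u)*(-4 + u) (a(u) = (-4 + u)*(u + 1) = (-4 + u)*(1 + u) = (1 + u)*(-4 + u))
(2*5)*a(H) = (2*5)*(-4 + (-1/3)**2 - 3*(-1/3)) = 10*(-4 + 1/9 + 1) = 10*(-26/9) = -260/9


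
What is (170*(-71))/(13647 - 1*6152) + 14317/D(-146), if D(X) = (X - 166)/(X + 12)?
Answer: 1437522677/233844 ≈ 6147.4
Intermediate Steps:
D(X) = (-166 + X)/(12 + X)
(170*(-71))/(13647 - 1*6152) + 14317/D(-146) = (170*(-71))/(13647 - 1*6152) + 14317/(((-166 - 146)/(12 - 146))) = -12070/(13647 - 6152) + 14317/((-312/(-134))) = -12070/7495 + 14317/((-1/134*(-312))) = -12070*1/7495 + 14317/(156/67) = -2414/1499 + 14317*(67/156) = -2414/1499 + 959239/156 = 1437522677/233844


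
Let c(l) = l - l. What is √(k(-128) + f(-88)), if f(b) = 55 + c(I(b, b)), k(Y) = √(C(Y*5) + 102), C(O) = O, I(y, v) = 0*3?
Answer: √(55 + I*√538) ≈ 7.5727 + 1.5315*I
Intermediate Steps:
I(y, v) = 0
k(Y) = √(102 + 5*Y) (k(Y) = √(Y*5 + 102) = √(5*Y + 102) = √(102 + 5*Y))
c(l) = 0
f(b) = 55 (f(b) = 55 + 0 = 55)
√(k(-128) + f(-88)) = √(√(102 + 5*(-128)) + 55) = √(√(102 - 640) + 55) = √(√(-538) + 55) = √(I*√538 + 55) = √(55 + I*√538)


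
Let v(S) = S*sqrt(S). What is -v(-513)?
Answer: 1539*I*sqrt(57) ≈ 11619.0*I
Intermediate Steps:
v(S) = S**(3/2)
-v(-513) = -(-513)**(3/2) = -(-1539)*I*sqrt(57) = 1539*I*sqrt(57)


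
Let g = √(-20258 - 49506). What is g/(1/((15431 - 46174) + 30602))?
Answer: -282*I*√17441 ≈ -37242.0*I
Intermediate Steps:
g = 2*I*√17441 (g = √(-69764) = 2*I*√17441 ≈ 264.13*I)
g/(1/((15431 - 46174) + 30602)) = (2*I*√17441)/(1/((15431 - 46174) + 30602)) = (2*I*√17441)/(1/(-30743 + 30602)) = (2*I*√17441)/(1/(-141)) = (2*I*√17441)/(-1/141) = (2*I*√17441)*(-141) = -282*I*√17441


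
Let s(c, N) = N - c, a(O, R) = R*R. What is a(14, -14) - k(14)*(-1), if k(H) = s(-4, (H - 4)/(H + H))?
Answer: 2805/14 ≈ 200.36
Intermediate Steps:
a(O, R) = R**2
k(H) = 4 + (-4 + H)/(2*H) (k(H) = (H - 4)/(H + H) - 1*(-4) = (-4 + H)/((2*H)) + 4 = (-4 + H)*(1/(2*H)) + 4 = (-4 + H)/(2*H) + 4 = 4 + (-4 + H)/(2*H))
a(14, -14) - k(14)*(-1) = (-14)**2 - (9/2 - 2/14)*(-1) = 196 - (9/2 - 2*1/14)*(-1) = 196 - (9/2 - 1/7)*(-1) = 196 - 61*(-1)/14 = 196 - 1*(-61/14) = 196 + 61/14 = 2805/14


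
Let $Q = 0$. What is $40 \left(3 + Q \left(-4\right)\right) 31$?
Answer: $3720$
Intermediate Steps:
$40 \left(3 + Q \left(-4\right)\right) 31 = 40 \left(3 + 0 \left(-4\right)\right) 31 = 40 \left(3 + 0\right) 31 = 40 \cdot 3 \cdot 31 = 120 \cdot 31 = 3720$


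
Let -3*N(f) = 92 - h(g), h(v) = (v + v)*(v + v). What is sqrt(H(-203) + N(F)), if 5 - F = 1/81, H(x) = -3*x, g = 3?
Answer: sqrt(5313)/3 ≈ 24.297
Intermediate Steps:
F = 404/81 (F = 5 - 1/81 = 404/81 ≈ 4.9877)
h(v) = 4*v**2 (h(v) = (2*v)*(2*v) = 4*v**2)
N(f) = -56/3 (N(f) = -(92 - 4*3**2)/3 = -(92 - 4*9)/3 = -(92 - 1*36)/3 = -(92 - 36)/3 = -1/3*56 = -56/3)
sqrt(H(-203) + N(F)) = sqrt(-3*(-203) - 56/3) = sqrt(609 - 56/3) = sqrt(1771/3) = sqrt(5313)/3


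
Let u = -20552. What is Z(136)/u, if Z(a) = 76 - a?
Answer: 15/5138 ≈ 0.0029194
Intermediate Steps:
Z(136)/u = (76 - 1*136)/(-20552) = (76 - 136)*(-1/20552) = -60*(-1/20552) = 15/5138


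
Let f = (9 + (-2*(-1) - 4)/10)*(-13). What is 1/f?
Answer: -5/572 ≈ -0.0087413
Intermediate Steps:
f = -572/5 (f = (9 + (2 - 4)*(1/10))*(-13) = (9 - 2*1/10)*(-13) = (9 - 1/5)*(-13) = (44/5)*(-13) = -572/5 ≈ -114.40)
1/f = 1/(-572/5) = -5/572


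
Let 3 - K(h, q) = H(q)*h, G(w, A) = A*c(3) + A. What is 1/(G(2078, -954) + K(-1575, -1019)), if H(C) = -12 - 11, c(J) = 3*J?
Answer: -1/45762 ≈ -2.1852e-5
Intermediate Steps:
H(C) = -23
G(w, A) = 10*A (G(w, A) = A*(3*3) + A = A*9 + A = 9*A + A = 10*A)
K(h, q) = 3 + 23*h (K(h, q) = 3 - (-23)*h = 3 + 23*h)
1/(G(2078, -954) + K(-1575, -1019)) = 1/(10*(-954) + (3 + 23*(-1575))) = 1/(-9540 + (3 - 36225)) = 1/(-9540 - 36222) = 1/(-45762) = -1/45762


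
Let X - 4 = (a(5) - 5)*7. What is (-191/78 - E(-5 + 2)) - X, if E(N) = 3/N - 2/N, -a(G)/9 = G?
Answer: 8941/26 ≈ 343.88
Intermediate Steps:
a(G) = -9*G
E(N) = 1/N
X = -346 (X = 4 + (-9*5 - 5)*7 = 4 + (-45 - 5)*7 = 4 - 50*7 = 4 - 350 = -346)
(-191/78 - E(-5 + 2)) - X = (-191/78 - 1/(-5 + 2)) - 1*(-346) = (-191*1/78 - 1/(-3)) + 346 = (-191/78 - 1*(-1/3)) + 346 = (-191/78 + 1/3) + 346 = -55/26 + 346 = 8941/26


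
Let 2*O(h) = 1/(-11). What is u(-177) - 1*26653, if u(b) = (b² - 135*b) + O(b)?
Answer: 628561/22 ≈ 28571.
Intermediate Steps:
O(h) = -1/22 (O(h) = (½)/(-11) = (½)*(-1/11) = -1/22)
u(b) = -1/22 + b² - 135*b (u(b) = (b² - 135*b) - 1/22 = -1/22 + b² - 135*b)
u(-177) - 1*26653 = (-1/22 + (-177)² - 135*(-177)) - 1*26653 = (-1/22 + 31329 + 23895) - 26653 = 1214927/22 - 26653 = 628561/22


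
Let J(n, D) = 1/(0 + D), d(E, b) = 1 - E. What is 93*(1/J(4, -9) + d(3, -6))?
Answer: -1023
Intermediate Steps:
J(n, D) = 1/D
93*(1/J(4, -9) + d(3, -6)) = 93*(1/(1/(-9)) + (1 - 1*3)) = 93*(1/(-⅑) + (1 - 3)) = 93*(-9 - 2) = 93*(-11) = -1023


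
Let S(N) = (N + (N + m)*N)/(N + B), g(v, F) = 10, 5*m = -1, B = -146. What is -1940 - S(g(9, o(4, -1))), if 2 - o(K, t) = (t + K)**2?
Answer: -65933/34 ≈ -1939.2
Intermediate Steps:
o(K, t) = 2 - (K + t)**2 (o(K, t) = 2 - (t + K)**2 = 2 - (K + t)**2)
m = -1/5 (m = (1/5)*(-1) = -1/5 ≈ -0.20000)
S(N) = (N + N*(-1/5 + N))/(-146 + N) (S(N) = (N + (N - 1/5)*N)/(N - 146) = (N + (-1/5 + N)*N)/(-146 + N) = (N + N*(-1/5 + N))/(-146 + N))
-1940 - S(g(9, o(4, -1))) = -1940 - 10*(4 + 5*10)/(5*(-146 + 10)) = -1940 - 10*(4 + 50)/(5*(-136)) = -1940 - 10*(-1)*54/(5*136) = -1940 - 1*(-27/34) = -1940 + 27/34 = -65933/34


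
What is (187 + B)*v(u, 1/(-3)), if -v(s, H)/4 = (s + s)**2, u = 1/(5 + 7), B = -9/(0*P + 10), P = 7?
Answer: -1861/90 ≈ -20.678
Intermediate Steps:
B = -9/10 (B = -9/(0*7 + 10) = -9/(0 + 10) = -9/10 ≈ -0.90000)
u = 1/12 ≈ 0.083333
v(s, H) = -16*s**2 (v(s, H) = -4*(s + s)**2 = -4*4*s**2 = -16*s**2)
(187 + B)*v(u, 1/(-3)) = (187 - 9/10)*(-16*(1/12)**2) = 1861*(-16*1/144)/10 = (1861/10)*(-1/9) = -1861/90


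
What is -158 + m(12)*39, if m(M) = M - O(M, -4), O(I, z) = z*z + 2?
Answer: -392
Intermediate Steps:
O(I, z) = 2 + z² (O(I, z) = z² + 2 = 2 + z²)
m(M) = -18 + M (m(M) = M - (2 + (-4)²) = M - (2 + 16) = M - 1*18 = M - 18 = -18 + M)
-158 + m(12)*39 = -158 + (-18 + 12)*39 = -158 - 6*39 = -158 - 234 = -392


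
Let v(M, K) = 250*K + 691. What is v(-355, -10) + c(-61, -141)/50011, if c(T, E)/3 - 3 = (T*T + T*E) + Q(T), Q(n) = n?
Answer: -90433107/50011 ≈ -1808.3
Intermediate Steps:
v(M, K) = 691 + 250*K
c(T, E) = 9 + 3*T + 3*T² + 3*E*T (c(T, E) = 9 + 3*((T*T + T*E) + T) = 9 + 3*((T² + E*T) + T) = 9 + 3*(T + T² + E*T) = 9 + (3*T + 3*T² + 3*E*T) = 9 + 3*T + 3*T² + 3*E*T)
v(-355, -10) + c(-61, -141)/50011 = (691 + 250*(-10)) + (9 + 3*(-61) + 3*(-61)² + 3*(-141)*(-61))/50011 = (691 - 2500) + (9 - 183 + 3*3721 + 25803)*(1/50011) = -1809 + (9 - 183 + 11163 + 25803)*(1/50011) = -1809 + 36792*(1/50011) = -1809 + 36792/50011 = -90433107/50011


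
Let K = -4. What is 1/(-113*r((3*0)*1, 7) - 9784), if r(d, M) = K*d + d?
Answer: -1/9784 ≈ -0.00010221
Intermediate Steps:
r(d, M) = -3*d (r(d, M) = -4*d + d = -3*d)
1/(-113*r((3*0)*1, 7) - 9784) = 1/(-(-339)*(3*0)*1 - 9784) = 1/(-(-339)*0*1 - 9784) = 1/(-(-339)*0 - 9784) = 1/(-113*0 - 9784) = 1/(0 - 9784) = 1/(-9784) = -1/9784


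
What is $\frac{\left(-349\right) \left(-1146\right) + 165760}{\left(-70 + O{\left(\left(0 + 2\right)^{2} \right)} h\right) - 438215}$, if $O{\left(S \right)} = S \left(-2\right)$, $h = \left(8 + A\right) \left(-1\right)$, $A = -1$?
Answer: $- \frac{565714}{438229} \approx -1.2909$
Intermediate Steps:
$h = -7$ ($h = \left(8 - 1\right) \left(-1\right) = 7 \left(-1\right) = -7$)
$O{\left(S \right)} = - 2 S$
$\frac{\left(-349\right) \left(-1146\right) + 165760}{\left(-70 + O{\left(\left(0 + 2\right)^{2} \right)} h\right) - 438215} = \frac{\left(-349\right) \left(-1146\right) + 165760}{\left(-70 + - 2 \left(0 + 2\right)^{2} \left(-7\right)\right) - 438215} = \frac{399954 + 165760}{\left(-70 + - 2 \cdot 2^{2} \left(-7\right)\right) - 438215} = \frac{565714}{\left(-70 + \left(-2\right) 4 \left(-7\right)\right) - 438215} = \frac{565714}{\left(-70 - -56\right) - 438215} = \frac{565714}{\left(-70 + 56\right) - 438215} = \frac{565714}{-14 - 438215} = \frac{565714}{-438229} = 565714 \left(- \frac{1}{438229}\right) = - \frac{565714}{438229}$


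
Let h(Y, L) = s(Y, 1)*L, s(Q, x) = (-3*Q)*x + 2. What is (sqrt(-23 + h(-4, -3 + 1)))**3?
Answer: -51*I*sqrt(51) ≈ -364.21*I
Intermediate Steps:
s(Q, x) = 2 - 3*Q*x (s(Q, x) = -3*Q*x + 2 = 2 - 3*Q*x)
h(Y, L) = L*(2 - 3*Y) (h(Y, L) = (2 - 3*Y*1)*L = (2 - 3*Y)*L = L*(2 - 3*Y))
(sqrt(-23 + h(-4, -3 + 1)))**3 = (sqrt(-23 + (-3 + 1)*(2 - 3*(-4))))**3 = (sqrt(-23 - 2*(2 + 12)))**3 = (sqrt(-23 - 2*14))**3 = (sqrt(-23 - 28))**3 = (sqrt(-51))**3 = (I*sqrt(51))**3 = -51*I*sqrt(51)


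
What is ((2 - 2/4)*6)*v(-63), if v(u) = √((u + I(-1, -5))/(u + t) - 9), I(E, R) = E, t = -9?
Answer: 3*I*√73 ≈ 25.632*I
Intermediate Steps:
v(u) = √(-9 + (-1 + u)/(-9 + u)) (v(u) = √((u - 1)/(u - 9) - 9) = √((-1 + u)/(-9 + u) - 9) = √(-9 + (-1 + u)/(-9 + u)))
((2 - 2/4)*6)*v(-63) = ((2 - 2/4)*6)*(2*√2*√((10 - 1*(-63))/(-9 - 63))) = ((2 - 2*¼)*6)*(2*√2*√((10 + 63)/(-72))) = ((2 - ½)*6)*(2*√2*√(-1/72*73)) = ((3/2)*6)*(2*√2*√(-73/72)) = 9*(2*√2*(I*√146/12)) = 9*(I*√73/3) = 3*I*√73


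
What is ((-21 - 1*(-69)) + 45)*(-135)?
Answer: -12555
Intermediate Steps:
((-21 - 1*(-69)) + 45)*(-135) = ((-21 + 69) + 45)*(-135) = (48 + 45)*(-135) = 93*(-135) = -12555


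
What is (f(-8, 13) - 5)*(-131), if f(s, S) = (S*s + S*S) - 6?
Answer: -7074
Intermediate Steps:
f(s, S) = -6 + S**2 + S*s (f(s, S) = (S*s + S**2) - 6 = (S**2 + S*s) - 6 = -6 + S**2 + S*s)
(f(-8, 13) - 5)*(-131) = ((-6 + 13**2 + 13*(-8)) - 5)*(-131) = ((-6 + 169 - 104) - 5)*(-131) = (59 - 5)*(-131) = 54*(-131) = -7074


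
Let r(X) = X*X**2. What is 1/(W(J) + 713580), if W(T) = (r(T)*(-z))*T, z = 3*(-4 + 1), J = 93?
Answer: 1/673960389 ≈ 1.4838e-9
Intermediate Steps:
r(X) = X**3
z = -9 (z = 3*(-3) = -9)
W(T) = 9*T**4 (W(T) = (T**3*(-1*(-9)))*T = (T**3*9)*T = (9*T**3)*T = 9*T**4)
1/(W(J) + 713580) = 1/(9*93**4 + 713580) = 1/(9*74805201 + 713580) = 1/(673246809 + 713580) = 1/673960389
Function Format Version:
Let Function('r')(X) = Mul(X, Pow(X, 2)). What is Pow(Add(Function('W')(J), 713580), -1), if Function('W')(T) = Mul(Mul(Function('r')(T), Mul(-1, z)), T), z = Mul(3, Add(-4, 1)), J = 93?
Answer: Rational(1, 673960389) ≈ 1.4838e-9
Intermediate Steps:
Function('r')(X) = Pow(X, 3)
z = -9 (z = Mul(3, -3) = -9)
Function('W')(T) = Mul(9, Pow(T, 4)) (Function('W')(T) = Mul(Mul(Pow(T, 3), Mul(-1, -9)), T) = Mul(Mul(Pow(T, 3), 9), T) = Mul(Mul(9, Pow(T, 3)), T) = Mul(9, Pow(T, 4)))
Pow(Add(Function('W')(J), 713580), -1) = Pow(Add(Mul(9, Pow(93, 4)), 713580), -1) = Pow(Add(Mul(9, 74805201), 713580), -1) = Pow(Add(673246809, 713580), -1) = Pow(673960389, -1) = Rational(1, 673960389)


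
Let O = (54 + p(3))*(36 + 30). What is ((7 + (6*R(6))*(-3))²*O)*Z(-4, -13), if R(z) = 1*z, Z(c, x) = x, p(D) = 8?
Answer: -542652396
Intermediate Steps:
O = 4092 (O = (54 + 8)*(36 + 30) = 62*66 = 4092)
R(z) = z
((7 + (6*R(6))*(-3))²*O)*Z(-4, -13) = ((7 + (6*6)*(-3))²*4092)*(-13) = ((7 + 36*(-3))²*4092)*(-13) = ((7 - 108)²*4092)*(-13) = ((-101)²*4092)*(-13) = (10201*4092)*(-13) = 41742492*(-13) = -542652396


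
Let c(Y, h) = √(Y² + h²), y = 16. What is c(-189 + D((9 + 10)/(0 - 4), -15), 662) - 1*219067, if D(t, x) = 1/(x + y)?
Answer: -219067 + 2*√118397 ≈ -2.1838e+5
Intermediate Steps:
D(t, x) = 1/(16 + x) (D(t, x) = 1/(x + 16) = 1/(16 + x))
c(-189 + D((9 + 10)/(0 - 4), -15), 662) - 1*219067 = √((-189 + 1/(16 - 15))² + 662²) - 1*219067 = √((-189 + 1/1)² + 438244) - 219067 = √((-189 + 1)² + 438244) - 219067 = √((-188)² + 438244) - 219067 = √(35344 + 438244) - 219067 = √473588 - 219067 = 2*√118397 - 219067 = -219067 + 2*√118397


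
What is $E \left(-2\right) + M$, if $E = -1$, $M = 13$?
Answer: $15$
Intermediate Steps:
$E \left(-2\right) + M = \left(-1\right) \left(-2\right) + 13 = 2 + 13 = 15$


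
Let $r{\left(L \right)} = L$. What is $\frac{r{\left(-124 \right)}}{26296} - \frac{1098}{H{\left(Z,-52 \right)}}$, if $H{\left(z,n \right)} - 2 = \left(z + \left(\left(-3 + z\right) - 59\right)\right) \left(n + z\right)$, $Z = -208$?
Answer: $- \frac{5535497}{408514934} \approx -0.01355$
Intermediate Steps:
$H{\left(z,n \right)} = 2 + \left(-62 + 2 z\right) \left(n + z\right)$ ($H{\left(z,n \right)} = 2 + \left(z + \left(\left(-3 + z\right) - 59\right)\right) \left(n + z\right) = 2 + \left(z + \left(-62 + z\right)\right) \left(n + z\right) = 2 + \left(-62 + 2 z\right) \left(n + z\right)$)
$\frac{r{\left(-124 \right)}}{26296} - \frac{1098}{H{\left(Z,-52 \right)}} = - \frac{124}{26296} - \frac{1098}{2 - -3224 - -12896 + 2 \left(-208\right)^{2} + 2 \left(-52\right) \left(-208\right)} = \left(-124\right) \frac{1}{26296} - \frac{1098}{2 + 3224 + 12896 + 2 \cdot 43264 + 21632} = - \frac{31}{6574} - \frac{1098}{2 + 3224 + 12896 + 86528 + 21632} = - \frac{31}{6574} - \frac{1098}{124282} = - \frac{31}{6574} - \frac{549}{62141} = - \frac{5535497}{408514934}$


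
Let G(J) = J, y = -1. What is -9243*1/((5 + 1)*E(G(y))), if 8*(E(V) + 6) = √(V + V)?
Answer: 295776/1153 + 6162*I*√2/1153 ≈ 256.53 + 7.558*I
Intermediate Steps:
E(V) = -6 + √2*√V/8 (E(V) = -6 + √(V + V)/8 = -6 + √(2*V)/8 = -6 + (√2*√V)/8 = -6 + √2*√V/8)
-9243*1/((5 + 1)*E(G(y))) = -9243*1/((-6 + √2*√(-1)/8)*(5 + 1)) = -9243*1/(6*(-6 + √2*I/8)) = -9243*1/(6*(-6 + I*√2/8)) = -9243/(-36 + 3*I*√2/4)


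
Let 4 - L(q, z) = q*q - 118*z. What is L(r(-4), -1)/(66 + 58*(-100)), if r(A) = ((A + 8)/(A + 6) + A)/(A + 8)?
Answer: 457/22936 ≈ 0.019925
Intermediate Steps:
r(A) = (A + (8 + A)/(6 + A))/(8 + A) (r(A) = ((8 + A)/(6 + A) + A)/(8 + A) = (A + (8 + A)/(6 + A))/(8 + A))
L(q, z) = 4 - q² + 118*z (L(q, z) = 4 - (q*q - 118*z) = 4 - (q² - 118*z) = 4 + (-q² + 118*z) = 4 - q² + 118*z)
L(r(-4), -1)/(66 + 58*(-100)) = (4 - ((8 + (-4)² + 7*(-4))/(48 + (-4)² + 14*(-4)))² + 118*(-1))/(66 + 58*(-100)) = (4 - ((8 + 16 - 28)/(48 + 16 - 56))² - 118)/(66 - 5800) = (4 - (-4/8)² - 118)/(-5734) = (4 - ((⅛)*(-4))² - 118)*(-1/5734) = (4 - (-½)² - 118)*(-1/5734) = (4 - 1*¼ - 118)*(-1/5734) = (4 - ¼ - 118)*(-1/5734) = -457/4*(-1/5734) = 457/22936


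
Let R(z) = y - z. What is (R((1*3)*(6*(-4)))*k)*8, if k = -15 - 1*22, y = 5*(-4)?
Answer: -15392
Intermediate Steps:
y = -20
R(z) = -20 - z
k = -37 (k = -15 - 22 = -37)
(R((1*3)*(6*(-4)))*k)*8 = ((-20 - 1*3*6*(-4))*(-37))*8 = ((-20 - 3*(-24))*(-37))*8 = ((-20 - 1*(-72))*(-37))*8 = ((-20 + 72)*(-37))*8 = (52*(-37))*8 = -1924*8 = -15392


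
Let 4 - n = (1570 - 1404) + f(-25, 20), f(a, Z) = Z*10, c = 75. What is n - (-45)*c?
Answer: 3013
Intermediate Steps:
f(a, Z) = 10*Z
n = -362 (n = 4 - ((1570 - 1404) + 10*20) = 4 - (166 + 200) = 4 - 1*366 = 4 - 366 = -362)
n - (-45)*c = -362 - (-45)*75 = -362 - 1*(-3375) = -362 + 3375 = 3013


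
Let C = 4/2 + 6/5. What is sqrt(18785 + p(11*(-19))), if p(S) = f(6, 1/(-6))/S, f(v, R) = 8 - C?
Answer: sqrt(20513664545)/1045 ≈ 137.06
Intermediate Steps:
C = 16/5 (C = 4*(1/2) + 6*(1/5) = 2 + 6/5 = 16/5 ≈ 3.2000)
f(v, R) = 24/5 (f(v, R) = 8 - 1*16/5 = 8 - 16/5 = 24/5)
p(S) = 24/(5*S)
sqrt(18785 + p(11*(-19))) = sqrt(18785 + 24/(5*((11*(-19))))) = sqrt(18785 + (24/5)/(-209)) = sqrt(18785 + (24/5)*(-1/209)) = sqrt(18785 - 24/1045) = sqrt(19630301/1045) = sqrt(20513664545)/1045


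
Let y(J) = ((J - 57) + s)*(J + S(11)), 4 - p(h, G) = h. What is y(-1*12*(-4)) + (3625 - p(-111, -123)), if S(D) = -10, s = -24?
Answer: 2256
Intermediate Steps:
p(h, G) = 4 - h
y(J) = (-81 + J)*(-10 + J) (y(J) = ((J - 57) - 24)*(J - 10) = ((-57 + J) - 24)*(-10 + J) = (-81 + J)*(-10 + J))
y(-1*12*(-4)) + (3625 - p(-111, -123)) = (810 + (-1*12*(-4))² - 91*(-1*12)*(-4)) + (3625 - (4 - 1*(-111))) = (810 + (-12*(-4))² - (-1092)*(-4)) + (3625 - (4 + 111)) = (810 + 48² - 91*48) + (3625 - 1*115) = (810 + 2304 - 4368) + (3625 - 115) = -1254 + 3510 = 2256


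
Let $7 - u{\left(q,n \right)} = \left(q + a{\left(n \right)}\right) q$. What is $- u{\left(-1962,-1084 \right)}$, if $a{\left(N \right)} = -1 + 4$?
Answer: $3843551$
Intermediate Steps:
$a{\left(N \right)} = 3$
$u{\left(q,n \right)} = 7 - q \left(3 + q\right)$ ($u{\left(q,n \right)} = 7 - \left(q + 3\right) q = 7 - \left(3 + q\right) q = 7 - q \left(3 + q\right)$)
$- u{\left(-1962,-1084 \right)} = - (7 - \left(-1962\right)^{2} - -5886) = - (7 - 3849444 + 5886) = \left(-1\right) \left(-3843551\right) = 3843551$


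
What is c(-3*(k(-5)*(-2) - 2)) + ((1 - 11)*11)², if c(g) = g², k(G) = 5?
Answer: 13396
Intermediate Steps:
c(-3*(k(-5)*(-2) - 2)) + ((1 - 11)*11)² = (-3*(5*(-2) - 2))² + ((1 - 11)*11)² = (-3*(-10 - 2))² + (-10*11)² = (-3*(-12))² + (-110)² = 36² + 12100 = 1296 + 12100 = 13396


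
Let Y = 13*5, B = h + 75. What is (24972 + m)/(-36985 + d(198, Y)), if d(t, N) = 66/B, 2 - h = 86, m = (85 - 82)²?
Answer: -74943/110977 ≈ -0.67530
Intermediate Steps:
m = 9 (m = 3² = 9)
h = -84 (h = 2 - 1*86 = 2 - 86 = -84)
B = -9 (B = -84 + 75 = -9)
Y = 65
d(t, N) = -22/3 (d(t, N) = 66/(-9) = 66*(-⅑) = -22/3)
(24972 + m)/(-36985 + d(198, Y)) = (24972 + 9)/(-36985 - 22/3) = 24981/(-110977/3) = 24981*(-3/110977) = -74943/110977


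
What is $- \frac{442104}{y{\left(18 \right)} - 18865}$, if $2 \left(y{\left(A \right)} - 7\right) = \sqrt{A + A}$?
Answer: $\frac{147368}{6285} \approx 23.448$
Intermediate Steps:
$y{\left(A \right)} = 7 + \frac{\sqrt{2} \sqrt{A}}{2}$ ($y{\left(A \right)} = 7 + \frac{\sqrt{A + A}}{2} = 7 + \frac{\sqrt{2 A}}{2} = 7 + \frac{\sqrt{2} \sqrt{A}}{2}$)
$- \frac{442104}{y{\left(18 \right)} - 18865} = - \frac{442104}{\left(7 + \frac{\sqrt{2} \sqrt{18}}{2}\right) - 18865} = - \frac{442104}{\left(7 + \frac{\sqrt{2} \cdot 3 \sqrt{2}}{2}\right) - 18865} = - \frac{442104}{\left(7 + 3\right) - 18865} = - \frac{442104}{10 - 18865} = - \frac{442104}{-18855} = \left(-442104\right) \left(- \frac{1}{18855}\right) = \frac{147368}{6285}$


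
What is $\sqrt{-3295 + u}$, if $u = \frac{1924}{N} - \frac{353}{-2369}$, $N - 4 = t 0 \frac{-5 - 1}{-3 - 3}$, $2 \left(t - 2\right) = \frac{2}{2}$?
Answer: $\frac{i \sqrt{15791784797}}{2369} \approx 53.046 i$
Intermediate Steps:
$t = \frac{5}{2}$ ($t = 2 + \frac{2 \cdot \frac{1}{2}}{2} = 2 + \frac{1}{2} \cdot 1 = 2 + \frac{1}{2} = \frac{5}{2} \approx 2.5$)
$N = 4$ ($N = 4 + \frac{5}{2} \cdot 0 \frac{-5 - 1}{-3 - 3} = 4 + 0 \left(- \frac{6}{-6}\right) = 4 + 0 \left(\left(-6\right) \left(- \frac{1}{6}\right)\right) = 4 + 0 \cdot 1 = 4 + 0 = 4$)
$u = \frac{1139842}{2369}$ ($u = \frac{1924}{4} - \frac{353}{-2369} = 1924 \cdot \frac{1}{4} - - \frac{353}{2369} = 481 + \frac{353}{2369} = \frac{1139842}{2369} \approx 481.15$)
$\sqrt{-3295 + u} = \sqrt{-3295 + \frac{1139842}{2369}} = \sqrt{- \frac{6666013}{2369}} = \frac{i \sqrt{15791784797}}{2369}$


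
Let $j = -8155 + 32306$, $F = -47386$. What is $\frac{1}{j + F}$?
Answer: $- \frac{1}{23235} \approx -4.3039 \cdot 10^{-5}$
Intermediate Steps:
$j = 24151$
$\frac{1}{j + F} = \frac{1}{24151 - 47386} = \frac{1}{-23235} = - \frac{1}{23235}$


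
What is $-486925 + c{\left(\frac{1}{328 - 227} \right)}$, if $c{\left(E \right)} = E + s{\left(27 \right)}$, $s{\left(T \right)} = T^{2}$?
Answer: $- \frac{49105795}{101} \approx -4.862 \cdot 10^{5}$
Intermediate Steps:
$c{\left(E \right)} = 729 + E$ ($c{\left(E \right)} = E + 27^{2} = E + 729 = 729 + E$)
$-486925 + c{\left(\frac{1}{328 - 227} \right)} = -486925 + \left(729 + \frac{1}{328 - 227}\right) = -486925 + \left(729 + \frac{1}{101}\right) = -486925 + \frac{73630}{101} = - \frac{49105795}{101}$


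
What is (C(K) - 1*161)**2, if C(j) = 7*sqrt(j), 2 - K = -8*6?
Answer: 28371 - 11270*sqrt(2) ≈ 12433.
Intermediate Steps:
K = 50 (K = 2 - (-8)*6 = 2 - 1*(-48) = 2 + 48 = 50)
(C(K) - 1*161)**2 = (7*sqrt(50) - 1*161)**2 = (7*(5*sqrt(2)) - 161)**2 = (35*sqrt(2) - 161)**2 = (-161 + 35*sqrt(2))**2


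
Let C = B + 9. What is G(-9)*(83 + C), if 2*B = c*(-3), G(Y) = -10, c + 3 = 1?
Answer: -950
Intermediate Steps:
c = -2 (c = -3 + 1 = -2)
B = 3 (B = (-2*(-3))/2 = (1/2)*6 = 3)
C = 12 (C = 3 + 9 = 12)
G(-9)*(83 + C) = -10*(83 + 12) = -10*95 = -950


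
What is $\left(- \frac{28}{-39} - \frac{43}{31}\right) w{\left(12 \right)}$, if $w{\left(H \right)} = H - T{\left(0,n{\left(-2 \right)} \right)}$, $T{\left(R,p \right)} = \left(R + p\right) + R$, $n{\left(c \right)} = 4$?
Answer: $- \frac{6472}{1209} \approx -5.3532$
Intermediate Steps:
$T{\left(R,p \right)} = p + 2 R$
$w{\left(H \right)} = -4 + H$ ($w{\left(H \right)} = H - \left(4 + 2 \cdot 0\right) = H - \left(4 + 0\right) = H - 4 = -4 + H$)
$\left(- \frac{28}{-39} - \frac{43}{31}\right) w{\left(12 \right)} = \left(- \frac{28}{-39} - \frac{43}{31}\right) \left(-4 + 12\right) = \left(\left(-28\right) \left(- \frac{1}{39}\right) - \frac{43}{31}\right) 8 = \left(\frac{28}{39} - \frac{43}{31}\right) 8 = \left(- \frac{809}{1209}\right) 8 = - \frac{6472}{1209}$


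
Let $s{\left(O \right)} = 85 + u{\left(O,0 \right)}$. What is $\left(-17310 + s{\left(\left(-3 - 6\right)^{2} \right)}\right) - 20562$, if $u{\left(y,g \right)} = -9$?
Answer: $-37796$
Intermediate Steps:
$s{\left(O \right)} = 76$ ($s{\left(O \right)} = 85 - 9 = 76$)
$\left(-17310 + s{\left(\left(-3 - 6\right)^{2} \right)}\right) - 20562 = \left(-17310 + 76\right) - 20562 = -17234 - 20562 = -37796$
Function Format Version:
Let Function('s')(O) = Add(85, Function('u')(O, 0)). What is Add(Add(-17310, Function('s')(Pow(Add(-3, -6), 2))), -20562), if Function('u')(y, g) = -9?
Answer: -37796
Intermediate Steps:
Function('s')(O) = 76 (Function('s')(O) = Add(85, -9) = 76)
Add(Add(-17310, Function('s')(Pow(Add(-3, -6), 2))), -20562) = Add(Add(-17310, 76), -20562) = Add(-17234, -20562) = -37796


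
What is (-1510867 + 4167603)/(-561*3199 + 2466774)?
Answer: 2656736/672135 ≈ 3.9527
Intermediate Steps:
(-1510867 + 4167603)/(-561*3199 + 2466774) = 2656736/(-1794639 + 2466774) = 2656736/672135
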